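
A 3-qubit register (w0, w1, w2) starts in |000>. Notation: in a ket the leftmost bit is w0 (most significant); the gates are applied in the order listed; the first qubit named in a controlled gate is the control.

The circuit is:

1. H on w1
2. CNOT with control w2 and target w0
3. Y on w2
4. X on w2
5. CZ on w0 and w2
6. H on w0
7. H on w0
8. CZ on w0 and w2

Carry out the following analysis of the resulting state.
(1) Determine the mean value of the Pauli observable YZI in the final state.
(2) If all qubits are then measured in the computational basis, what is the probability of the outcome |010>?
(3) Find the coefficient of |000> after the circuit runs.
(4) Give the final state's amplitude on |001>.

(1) The observable YZI averages to 0. Key observation: steps 5-8 multiply out to the identity, so the circuit reduces to the remaining gates.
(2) The probability of measuring |010> is 1/2.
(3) The final state's coefficient on |000> equals sqrt(2)*I/2.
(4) |001> carries amplitude 0 in the final state.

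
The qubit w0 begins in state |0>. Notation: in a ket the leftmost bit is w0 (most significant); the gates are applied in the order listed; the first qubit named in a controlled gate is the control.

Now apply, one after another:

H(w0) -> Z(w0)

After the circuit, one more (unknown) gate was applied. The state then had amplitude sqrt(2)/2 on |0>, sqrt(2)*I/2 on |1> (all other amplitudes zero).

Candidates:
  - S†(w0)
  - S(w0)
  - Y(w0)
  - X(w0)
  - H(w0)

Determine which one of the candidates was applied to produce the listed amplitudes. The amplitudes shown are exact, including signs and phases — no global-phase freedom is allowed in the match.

It was S†(w0) that produced the state shown.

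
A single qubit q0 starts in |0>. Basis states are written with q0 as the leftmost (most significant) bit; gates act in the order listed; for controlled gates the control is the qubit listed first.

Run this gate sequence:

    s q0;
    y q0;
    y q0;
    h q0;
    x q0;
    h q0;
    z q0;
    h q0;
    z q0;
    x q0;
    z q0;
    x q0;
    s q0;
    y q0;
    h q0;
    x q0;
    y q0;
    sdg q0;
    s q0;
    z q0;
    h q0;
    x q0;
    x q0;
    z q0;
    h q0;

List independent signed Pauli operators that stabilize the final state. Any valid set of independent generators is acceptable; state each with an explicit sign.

One valid set of independent stabilizer generators is +Y (any independent generating set of the same group is equally correct).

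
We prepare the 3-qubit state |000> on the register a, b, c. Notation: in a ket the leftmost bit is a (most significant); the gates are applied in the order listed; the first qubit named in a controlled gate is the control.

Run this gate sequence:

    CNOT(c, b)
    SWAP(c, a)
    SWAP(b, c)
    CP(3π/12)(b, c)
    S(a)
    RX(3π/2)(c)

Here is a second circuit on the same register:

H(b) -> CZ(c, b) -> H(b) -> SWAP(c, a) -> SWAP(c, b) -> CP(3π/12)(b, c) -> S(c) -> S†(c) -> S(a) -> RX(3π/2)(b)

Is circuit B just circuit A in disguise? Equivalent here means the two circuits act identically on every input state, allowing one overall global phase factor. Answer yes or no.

No: there is an input state on which the two circuits produce genuinely different outputs (not merely differing by a phase).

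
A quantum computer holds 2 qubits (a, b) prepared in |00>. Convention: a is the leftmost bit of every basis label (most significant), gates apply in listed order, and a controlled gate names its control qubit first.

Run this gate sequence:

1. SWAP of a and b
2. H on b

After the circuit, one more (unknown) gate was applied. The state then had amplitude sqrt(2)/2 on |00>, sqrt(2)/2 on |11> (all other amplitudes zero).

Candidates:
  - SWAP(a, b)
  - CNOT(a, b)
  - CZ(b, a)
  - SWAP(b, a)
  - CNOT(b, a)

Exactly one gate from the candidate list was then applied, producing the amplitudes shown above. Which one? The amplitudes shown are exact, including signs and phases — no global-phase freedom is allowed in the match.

The applied gate was CNOT(b, a).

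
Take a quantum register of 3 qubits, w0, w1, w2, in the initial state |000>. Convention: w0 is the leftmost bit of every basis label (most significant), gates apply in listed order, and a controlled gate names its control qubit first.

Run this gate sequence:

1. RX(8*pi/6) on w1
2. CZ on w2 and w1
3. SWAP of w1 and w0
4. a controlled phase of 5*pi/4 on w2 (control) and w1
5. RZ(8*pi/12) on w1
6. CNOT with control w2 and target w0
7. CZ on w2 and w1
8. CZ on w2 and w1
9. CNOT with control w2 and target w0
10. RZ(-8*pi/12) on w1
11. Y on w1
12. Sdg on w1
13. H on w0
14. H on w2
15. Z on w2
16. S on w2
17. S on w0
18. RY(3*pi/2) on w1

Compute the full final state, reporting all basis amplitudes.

The final amplitudes are sqrt(2)/8 + sqrt(6)*I/8 on |000>, sqrt(6)/8 - sqrt(2)*I/8 on |001>, sqrt(2)/8 + sqrt(6)*I/8 on |010>, sqrt(6)/8 - sqrt(2)*I/8 on |011>, sqrt(6)/8 + sqrt(2)*I/8 on |100>, sqrt(2)/8 - sqrt(6)*I/8 on |101>, sqrt(6)/8 + sqrt(2)*I/8 on |110>, sqrt(2)/8 - sqrt(6)*I/8 on |111>. Key observation: the block from step 5 through step 10 cancels to the identity and can be dropped.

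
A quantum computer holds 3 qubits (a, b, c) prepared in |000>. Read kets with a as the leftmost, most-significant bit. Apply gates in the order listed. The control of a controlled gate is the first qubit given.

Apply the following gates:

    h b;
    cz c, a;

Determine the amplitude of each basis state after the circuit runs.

The final amplitudes are sqrt(2)/2 on |000>, sqrt(2)/2 on |010>, and 0 on every other basis state.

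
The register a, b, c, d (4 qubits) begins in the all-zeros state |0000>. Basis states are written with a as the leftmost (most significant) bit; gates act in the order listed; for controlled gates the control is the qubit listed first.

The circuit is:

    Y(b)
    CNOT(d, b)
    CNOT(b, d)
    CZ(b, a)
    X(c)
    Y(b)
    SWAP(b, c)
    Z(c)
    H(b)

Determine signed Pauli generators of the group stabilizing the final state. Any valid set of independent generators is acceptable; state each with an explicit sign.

The final state is stabilized by the group generated by -IXII, +ZIII, +IIZI, -IIIZ; other independent generating sets are equally valid.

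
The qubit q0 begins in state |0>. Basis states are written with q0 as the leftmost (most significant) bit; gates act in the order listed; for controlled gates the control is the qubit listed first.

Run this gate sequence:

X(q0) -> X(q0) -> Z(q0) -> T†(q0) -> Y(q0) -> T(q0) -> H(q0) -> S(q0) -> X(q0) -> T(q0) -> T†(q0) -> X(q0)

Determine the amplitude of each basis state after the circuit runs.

The resulting statevector has amplitude sqrt(2)*exp(3*I*pi/4)/2 on |0>, sqrt(2)*exp(I*pi/4)/2 on |1>. Key observation: the block from step 9 through step 12 cancels to the identity and can be dropped.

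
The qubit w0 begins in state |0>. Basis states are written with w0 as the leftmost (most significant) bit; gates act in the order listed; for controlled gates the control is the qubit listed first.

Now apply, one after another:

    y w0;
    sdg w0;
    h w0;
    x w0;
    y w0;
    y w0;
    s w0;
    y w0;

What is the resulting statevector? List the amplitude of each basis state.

The final amplitudes are sqrt(2)/2 on |0>, -sqrt(2)*I/2 on |1>.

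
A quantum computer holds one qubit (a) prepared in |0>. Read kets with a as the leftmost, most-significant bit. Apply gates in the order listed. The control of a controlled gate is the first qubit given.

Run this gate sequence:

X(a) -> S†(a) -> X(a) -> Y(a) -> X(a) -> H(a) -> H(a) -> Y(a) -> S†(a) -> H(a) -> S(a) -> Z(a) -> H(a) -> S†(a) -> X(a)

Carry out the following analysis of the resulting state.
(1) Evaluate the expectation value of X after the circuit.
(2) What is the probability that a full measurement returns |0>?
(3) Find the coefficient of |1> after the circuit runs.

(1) The expectation value of X is -1.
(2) The probability of measuring |0> is 1/2.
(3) |1> carries amplitude 1/2 + I/2 in the final state.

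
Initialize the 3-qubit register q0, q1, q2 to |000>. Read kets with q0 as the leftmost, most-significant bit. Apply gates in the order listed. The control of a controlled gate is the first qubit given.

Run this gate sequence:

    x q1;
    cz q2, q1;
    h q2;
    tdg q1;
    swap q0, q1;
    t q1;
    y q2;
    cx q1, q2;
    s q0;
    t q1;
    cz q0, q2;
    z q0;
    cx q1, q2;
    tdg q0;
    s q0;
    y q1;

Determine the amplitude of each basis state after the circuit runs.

After the circuit, the state carries amplitude -sqrt(2)*I/2 on |110>, -sqrt(2)*I/2 on |111>, and 0 on every other basis state.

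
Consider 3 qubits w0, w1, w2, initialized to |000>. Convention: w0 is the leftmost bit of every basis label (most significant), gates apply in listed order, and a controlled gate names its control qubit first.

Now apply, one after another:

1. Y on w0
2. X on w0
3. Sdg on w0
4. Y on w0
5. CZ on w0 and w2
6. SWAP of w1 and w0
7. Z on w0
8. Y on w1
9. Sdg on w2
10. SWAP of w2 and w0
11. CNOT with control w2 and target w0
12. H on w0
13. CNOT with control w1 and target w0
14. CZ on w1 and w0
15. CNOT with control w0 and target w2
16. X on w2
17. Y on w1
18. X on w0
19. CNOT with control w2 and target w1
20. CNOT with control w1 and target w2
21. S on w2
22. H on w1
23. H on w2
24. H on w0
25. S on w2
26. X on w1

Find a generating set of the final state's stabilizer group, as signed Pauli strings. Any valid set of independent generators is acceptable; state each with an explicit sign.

One valid set of independent stabilizer generators is -XXI, -IIY, -ZZI (any independent generating set of the same group is equally correct).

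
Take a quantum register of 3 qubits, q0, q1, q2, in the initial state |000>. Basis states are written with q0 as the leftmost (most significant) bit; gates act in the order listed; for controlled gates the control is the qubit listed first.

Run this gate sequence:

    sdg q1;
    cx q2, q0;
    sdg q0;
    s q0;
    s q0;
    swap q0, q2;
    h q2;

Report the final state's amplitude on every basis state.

After the circuit, the state carries amplitude sqrt(2)/2 on |000>, sqrt(2)/2 on |001>, and 0 on every other basis state.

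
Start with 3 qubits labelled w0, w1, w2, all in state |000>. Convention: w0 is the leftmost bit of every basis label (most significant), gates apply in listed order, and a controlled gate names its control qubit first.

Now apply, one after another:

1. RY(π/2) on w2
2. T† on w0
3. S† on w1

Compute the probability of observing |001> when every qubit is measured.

Outcome |001> occurs with probability 1/2.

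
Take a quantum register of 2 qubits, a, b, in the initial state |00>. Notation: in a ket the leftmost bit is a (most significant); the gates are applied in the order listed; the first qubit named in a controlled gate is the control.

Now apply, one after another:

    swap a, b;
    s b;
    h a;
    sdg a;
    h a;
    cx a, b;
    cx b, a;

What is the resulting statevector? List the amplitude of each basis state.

After the circuit, the state carries amplitude 1/2 - I/2 on |00>, 1/2 + I/2 on |01>, 0 on |10>, 0 on |11>.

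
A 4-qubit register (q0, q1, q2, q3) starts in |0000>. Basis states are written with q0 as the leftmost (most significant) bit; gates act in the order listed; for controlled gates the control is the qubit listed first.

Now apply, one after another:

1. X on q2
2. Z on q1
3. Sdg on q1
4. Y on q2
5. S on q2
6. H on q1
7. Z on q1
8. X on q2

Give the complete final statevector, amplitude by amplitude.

The resulting statevector has amplitude -sqrt(2)*I/2 on |0010>, sqrt(2)*I/2 on |0110>, and 0 on every other basis state.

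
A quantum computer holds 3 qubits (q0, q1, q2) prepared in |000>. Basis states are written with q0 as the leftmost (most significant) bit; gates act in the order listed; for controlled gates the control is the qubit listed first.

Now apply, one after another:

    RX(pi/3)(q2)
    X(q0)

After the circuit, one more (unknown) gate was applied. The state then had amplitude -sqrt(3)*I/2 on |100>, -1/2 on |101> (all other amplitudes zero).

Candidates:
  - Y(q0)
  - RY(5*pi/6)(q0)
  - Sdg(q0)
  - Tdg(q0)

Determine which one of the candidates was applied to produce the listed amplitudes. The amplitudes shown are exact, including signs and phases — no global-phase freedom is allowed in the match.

It was Sdg(q0) that produced the state shown.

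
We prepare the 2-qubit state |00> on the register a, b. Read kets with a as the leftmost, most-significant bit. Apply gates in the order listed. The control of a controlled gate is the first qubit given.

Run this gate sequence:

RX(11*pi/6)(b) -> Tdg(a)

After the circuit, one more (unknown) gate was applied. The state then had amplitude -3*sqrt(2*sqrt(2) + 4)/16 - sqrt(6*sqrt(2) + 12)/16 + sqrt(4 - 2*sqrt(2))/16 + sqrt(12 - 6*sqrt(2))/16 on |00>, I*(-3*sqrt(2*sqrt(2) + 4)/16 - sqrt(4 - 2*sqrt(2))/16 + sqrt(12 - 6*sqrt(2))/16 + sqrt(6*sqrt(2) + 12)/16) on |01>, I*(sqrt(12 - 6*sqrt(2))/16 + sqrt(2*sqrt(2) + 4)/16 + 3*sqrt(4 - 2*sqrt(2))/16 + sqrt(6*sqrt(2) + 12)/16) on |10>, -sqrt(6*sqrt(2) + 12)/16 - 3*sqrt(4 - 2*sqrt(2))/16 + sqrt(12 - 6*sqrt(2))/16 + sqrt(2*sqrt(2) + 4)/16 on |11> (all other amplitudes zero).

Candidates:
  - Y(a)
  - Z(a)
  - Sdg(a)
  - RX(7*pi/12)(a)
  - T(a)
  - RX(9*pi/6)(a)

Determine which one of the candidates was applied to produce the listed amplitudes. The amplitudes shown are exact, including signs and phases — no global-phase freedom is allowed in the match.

It was RX(7*pi/12)(a) that produced the state shown.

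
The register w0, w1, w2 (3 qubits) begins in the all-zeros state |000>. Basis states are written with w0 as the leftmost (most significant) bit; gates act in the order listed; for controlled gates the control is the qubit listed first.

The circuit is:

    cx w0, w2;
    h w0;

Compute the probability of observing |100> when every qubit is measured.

A full measurement returns |100> with probability 1/2.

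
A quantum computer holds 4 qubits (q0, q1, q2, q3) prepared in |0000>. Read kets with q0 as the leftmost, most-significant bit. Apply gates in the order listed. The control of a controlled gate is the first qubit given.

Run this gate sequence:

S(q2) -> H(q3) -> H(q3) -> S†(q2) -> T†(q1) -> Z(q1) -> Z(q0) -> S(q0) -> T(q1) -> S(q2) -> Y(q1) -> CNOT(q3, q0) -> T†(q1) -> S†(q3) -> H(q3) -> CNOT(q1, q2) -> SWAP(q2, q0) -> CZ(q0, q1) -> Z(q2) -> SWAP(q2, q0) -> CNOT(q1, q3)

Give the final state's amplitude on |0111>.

The amplitude on |0111> is -sqrt(2)*exp(I*pi/4)/2. Key observation: the block from step 1 through step 4 cancels to the identity and can be dropped.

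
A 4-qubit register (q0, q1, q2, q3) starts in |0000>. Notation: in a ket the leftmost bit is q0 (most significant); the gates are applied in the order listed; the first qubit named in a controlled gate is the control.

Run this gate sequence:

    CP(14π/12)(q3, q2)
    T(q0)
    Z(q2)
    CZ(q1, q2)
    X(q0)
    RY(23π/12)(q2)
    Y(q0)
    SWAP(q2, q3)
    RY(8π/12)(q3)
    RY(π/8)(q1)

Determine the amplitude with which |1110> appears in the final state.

The amplitude on |1110> is 0.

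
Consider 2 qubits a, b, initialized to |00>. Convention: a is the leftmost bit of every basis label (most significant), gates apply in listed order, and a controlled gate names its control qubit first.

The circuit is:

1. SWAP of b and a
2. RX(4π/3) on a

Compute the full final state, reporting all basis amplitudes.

The final amplitudes are -1/2 on |00>, 0 on |01>, -sqrt(3)*I/2 on |10>, 0 on |11>.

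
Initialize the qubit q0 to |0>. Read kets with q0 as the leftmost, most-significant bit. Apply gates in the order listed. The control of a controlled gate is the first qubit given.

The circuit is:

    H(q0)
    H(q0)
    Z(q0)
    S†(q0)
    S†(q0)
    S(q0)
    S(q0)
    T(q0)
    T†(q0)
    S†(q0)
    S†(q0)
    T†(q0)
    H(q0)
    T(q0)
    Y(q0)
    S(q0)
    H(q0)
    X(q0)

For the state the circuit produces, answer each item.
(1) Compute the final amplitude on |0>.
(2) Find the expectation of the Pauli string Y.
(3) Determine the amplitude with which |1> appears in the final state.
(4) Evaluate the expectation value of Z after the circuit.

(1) The final state's coefficient on |0> equals 1/2 - exp(3*I*pi/4)/2. Key observation: steps 7-10 multiply out to the identity, so the circuit reduces to the remaining gates.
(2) The observable Y averages to -sqrt(2)/2.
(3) The amplitude on |1> is -1/2 - exp(3*I*pi/4)/2.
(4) The observable Z averages to sqrt(2)/2.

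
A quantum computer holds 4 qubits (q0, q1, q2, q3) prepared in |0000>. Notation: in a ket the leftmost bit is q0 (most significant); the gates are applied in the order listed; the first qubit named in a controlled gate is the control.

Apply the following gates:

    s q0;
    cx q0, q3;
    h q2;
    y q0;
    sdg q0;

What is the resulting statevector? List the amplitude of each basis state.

After the circuit, the state carries amplitude sqrt(2)/2 on |1000>, sqrt(2)/2 on |1010>, and 0 on every other basis state.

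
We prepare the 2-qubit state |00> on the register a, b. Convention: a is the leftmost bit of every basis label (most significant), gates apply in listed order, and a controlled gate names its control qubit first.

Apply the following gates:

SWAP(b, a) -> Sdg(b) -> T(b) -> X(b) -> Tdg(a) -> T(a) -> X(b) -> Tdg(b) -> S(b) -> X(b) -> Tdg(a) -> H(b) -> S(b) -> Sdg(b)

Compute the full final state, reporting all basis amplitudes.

After the circuit, the state carries amplitude sqrt(2)/2 on |00>, -sqrt(2)/2 on |01>, 0 on |10>, 0 on |11>. Key observation: steps 2-9 multiply out to the identity, so the circuit reduces to the remaining gates.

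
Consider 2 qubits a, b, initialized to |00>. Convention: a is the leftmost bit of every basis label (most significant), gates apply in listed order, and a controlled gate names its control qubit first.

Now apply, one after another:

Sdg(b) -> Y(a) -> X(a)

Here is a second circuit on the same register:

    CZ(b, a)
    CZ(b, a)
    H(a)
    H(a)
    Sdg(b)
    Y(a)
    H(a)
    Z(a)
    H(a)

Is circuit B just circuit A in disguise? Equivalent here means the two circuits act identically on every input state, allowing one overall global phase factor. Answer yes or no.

Yes: on every input state the two circuits agree up to one overall phase factor.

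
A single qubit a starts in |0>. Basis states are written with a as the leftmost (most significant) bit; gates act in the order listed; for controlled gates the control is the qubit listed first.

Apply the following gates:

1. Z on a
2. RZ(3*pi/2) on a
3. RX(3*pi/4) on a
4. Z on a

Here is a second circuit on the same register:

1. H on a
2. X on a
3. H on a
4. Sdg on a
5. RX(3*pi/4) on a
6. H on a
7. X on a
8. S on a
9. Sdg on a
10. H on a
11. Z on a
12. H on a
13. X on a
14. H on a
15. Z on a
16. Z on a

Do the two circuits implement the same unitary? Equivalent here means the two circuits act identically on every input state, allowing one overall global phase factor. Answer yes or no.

Yes, they are equivalent — the unitaries differ by at most a global phase.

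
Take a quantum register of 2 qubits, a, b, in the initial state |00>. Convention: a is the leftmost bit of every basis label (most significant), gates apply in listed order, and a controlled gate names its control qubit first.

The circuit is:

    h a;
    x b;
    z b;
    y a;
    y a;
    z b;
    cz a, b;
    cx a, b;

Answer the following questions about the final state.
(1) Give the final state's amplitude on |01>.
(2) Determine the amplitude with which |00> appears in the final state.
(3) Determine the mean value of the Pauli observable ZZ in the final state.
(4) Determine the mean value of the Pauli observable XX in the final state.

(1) The final state's coefficient on |01> equals sqrt(2)/2. Key observation: the block from step 3 through step 6 cancels to the identity and can be dropped.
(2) The amplitude on |00> is 0.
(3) The expectation value of ZZ is -1.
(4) The observable XX averages to -1.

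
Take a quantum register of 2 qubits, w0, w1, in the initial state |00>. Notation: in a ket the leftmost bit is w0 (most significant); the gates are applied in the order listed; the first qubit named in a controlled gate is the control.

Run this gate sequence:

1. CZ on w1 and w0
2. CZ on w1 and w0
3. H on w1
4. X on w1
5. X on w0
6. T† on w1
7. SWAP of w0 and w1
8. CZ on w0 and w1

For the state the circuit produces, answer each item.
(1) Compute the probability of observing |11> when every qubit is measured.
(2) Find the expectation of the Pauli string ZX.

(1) A full measurement returns |11> with probability 1/2. Key observation: the block from step 1 through step 2 cancels to the identity and can be dropped.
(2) The expectation value of ZX is 0.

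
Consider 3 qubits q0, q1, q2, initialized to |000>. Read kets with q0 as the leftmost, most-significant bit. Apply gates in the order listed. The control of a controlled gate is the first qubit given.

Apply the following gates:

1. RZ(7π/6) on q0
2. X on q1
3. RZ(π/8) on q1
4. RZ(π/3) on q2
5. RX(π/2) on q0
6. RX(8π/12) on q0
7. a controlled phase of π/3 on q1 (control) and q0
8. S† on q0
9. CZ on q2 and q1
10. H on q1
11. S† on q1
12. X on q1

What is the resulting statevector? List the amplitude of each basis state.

The resulting statevector has amplitude (-1 + sqrt(3))*exp(13*I*pi/16)/4 on |000>, 0 on |001>, (-1 + sqrt(3))*exp(5*I*pi/16)/4 on |010>, 0 on |011>, (-sqrt(3) - 1)*exp(7*I*pi/48)/4 on |100>, 0 on |101>, (1 + sqrt(3))*exp(31*I*pi/48)/4 on |110>, 0 on |111>.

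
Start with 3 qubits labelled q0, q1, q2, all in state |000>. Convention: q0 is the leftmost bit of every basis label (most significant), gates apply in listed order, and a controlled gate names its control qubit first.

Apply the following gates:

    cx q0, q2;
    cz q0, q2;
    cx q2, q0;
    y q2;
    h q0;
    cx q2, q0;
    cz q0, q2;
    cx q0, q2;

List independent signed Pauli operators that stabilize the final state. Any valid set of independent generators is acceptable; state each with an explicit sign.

The final state is stabilized by the group generated by -XIX, -ZIZ, +IZI; other independent generating sets are equally valid.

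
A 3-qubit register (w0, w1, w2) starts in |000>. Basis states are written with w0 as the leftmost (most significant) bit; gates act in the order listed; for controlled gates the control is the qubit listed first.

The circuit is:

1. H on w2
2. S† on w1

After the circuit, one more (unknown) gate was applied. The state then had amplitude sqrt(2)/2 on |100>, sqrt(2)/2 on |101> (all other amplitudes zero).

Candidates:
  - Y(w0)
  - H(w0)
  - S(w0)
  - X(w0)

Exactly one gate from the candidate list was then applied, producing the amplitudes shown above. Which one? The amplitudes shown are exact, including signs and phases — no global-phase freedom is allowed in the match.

The applied gate was X(w0).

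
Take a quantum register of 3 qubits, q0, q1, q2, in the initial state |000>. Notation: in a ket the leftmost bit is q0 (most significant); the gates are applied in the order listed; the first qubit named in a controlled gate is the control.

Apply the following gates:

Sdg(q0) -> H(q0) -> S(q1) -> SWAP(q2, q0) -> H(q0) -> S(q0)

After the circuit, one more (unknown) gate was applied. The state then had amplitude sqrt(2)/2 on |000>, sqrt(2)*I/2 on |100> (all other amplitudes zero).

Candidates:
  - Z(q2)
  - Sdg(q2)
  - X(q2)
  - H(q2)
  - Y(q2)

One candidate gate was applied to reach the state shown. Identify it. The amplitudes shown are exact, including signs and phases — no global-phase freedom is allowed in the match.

It was H(q2) that produced the state shown.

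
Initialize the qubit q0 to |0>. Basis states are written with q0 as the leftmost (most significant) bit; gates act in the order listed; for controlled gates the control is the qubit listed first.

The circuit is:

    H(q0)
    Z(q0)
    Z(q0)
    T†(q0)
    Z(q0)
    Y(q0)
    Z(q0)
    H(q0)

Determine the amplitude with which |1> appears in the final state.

The final state's coefficient on |1> equals exp(I*pi/4)/2 + I/2.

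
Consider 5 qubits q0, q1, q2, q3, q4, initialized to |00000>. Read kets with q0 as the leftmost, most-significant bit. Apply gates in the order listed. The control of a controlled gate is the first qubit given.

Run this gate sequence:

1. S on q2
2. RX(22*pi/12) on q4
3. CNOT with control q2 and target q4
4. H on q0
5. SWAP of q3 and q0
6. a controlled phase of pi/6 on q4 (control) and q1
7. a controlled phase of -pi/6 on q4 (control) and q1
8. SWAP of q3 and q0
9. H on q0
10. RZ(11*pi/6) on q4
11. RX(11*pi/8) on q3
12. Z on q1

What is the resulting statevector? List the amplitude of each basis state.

After the circuit, the state carries amplitude -(sqrt(2) + sqrt(6))*exp(I*pi/12)*cos(5*pi/16)/4 on |00000>, (-sqrt(6) + sqrt(2))*exp(5*I*pi/12)*cos(5*pi/16)/4 on |00001>, -(sqrt(2) + sqrt(6))*exp(7*I*pi/12)*sin(5*pi/16)/4 on |00010>, (-sqrt(6) + sqrt(2))*exp(11*I*pi/12)*sin(5*pi/16)/4 on |00011>, and 0 on every other basis state. Key observation: steps 4-9 multiply out to the identity, so the circuit reduces to the remaining gates.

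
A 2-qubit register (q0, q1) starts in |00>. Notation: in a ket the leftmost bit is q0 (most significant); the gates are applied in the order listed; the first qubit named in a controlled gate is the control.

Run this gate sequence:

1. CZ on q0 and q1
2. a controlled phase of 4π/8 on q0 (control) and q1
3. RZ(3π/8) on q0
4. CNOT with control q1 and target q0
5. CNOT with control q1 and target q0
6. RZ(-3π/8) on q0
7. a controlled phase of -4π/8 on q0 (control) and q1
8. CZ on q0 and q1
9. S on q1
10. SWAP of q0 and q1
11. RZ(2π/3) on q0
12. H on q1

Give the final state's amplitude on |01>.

The final state's coefficient on |01> equals -sqrt(2)*exp(2*I*pi/3)/2.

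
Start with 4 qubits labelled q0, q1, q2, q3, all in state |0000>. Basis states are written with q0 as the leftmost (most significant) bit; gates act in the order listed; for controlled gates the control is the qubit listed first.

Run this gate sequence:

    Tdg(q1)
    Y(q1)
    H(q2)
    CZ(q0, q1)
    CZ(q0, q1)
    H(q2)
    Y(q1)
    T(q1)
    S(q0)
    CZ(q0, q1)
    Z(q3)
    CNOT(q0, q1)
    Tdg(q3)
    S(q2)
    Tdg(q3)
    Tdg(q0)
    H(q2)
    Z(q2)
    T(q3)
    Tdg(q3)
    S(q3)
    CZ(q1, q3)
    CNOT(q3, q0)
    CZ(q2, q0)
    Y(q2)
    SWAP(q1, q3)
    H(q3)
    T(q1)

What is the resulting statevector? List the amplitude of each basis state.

After the circuit, the state carries amplitude I/2 on |0000>, I/2 on |0001>, I/2 on |0010>, I/2 on |0011>, and 0 on every other basis state. Key observation: the block from step 1 through step 8 cancels to the identity and can be dropped.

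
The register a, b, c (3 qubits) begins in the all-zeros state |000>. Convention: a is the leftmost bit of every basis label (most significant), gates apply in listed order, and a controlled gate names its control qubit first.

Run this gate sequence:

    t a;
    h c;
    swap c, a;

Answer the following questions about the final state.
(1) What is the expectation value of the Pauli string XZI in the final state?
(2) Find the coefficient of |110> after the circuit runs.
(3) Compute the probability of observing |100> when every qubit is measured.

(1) The observable XZI averages to 1.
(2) |110> carries amplitude 0 in the final state.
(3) The probability of measuring |100> is 1/2.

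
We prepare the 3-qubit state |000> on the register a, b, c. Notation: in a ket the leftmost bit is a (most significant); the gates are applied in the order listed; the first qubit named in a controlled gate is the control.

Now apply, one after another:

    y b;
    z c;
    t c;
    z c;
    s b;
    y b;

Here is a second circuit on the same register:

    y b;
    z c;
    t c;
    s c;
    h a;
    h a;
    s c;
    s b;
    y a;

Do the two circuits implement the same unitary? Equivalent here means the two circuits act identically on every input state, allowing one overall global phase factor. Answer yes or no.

No: there is an input state on which the two circuits produce genuinely different outputs (not merely differing by a phase).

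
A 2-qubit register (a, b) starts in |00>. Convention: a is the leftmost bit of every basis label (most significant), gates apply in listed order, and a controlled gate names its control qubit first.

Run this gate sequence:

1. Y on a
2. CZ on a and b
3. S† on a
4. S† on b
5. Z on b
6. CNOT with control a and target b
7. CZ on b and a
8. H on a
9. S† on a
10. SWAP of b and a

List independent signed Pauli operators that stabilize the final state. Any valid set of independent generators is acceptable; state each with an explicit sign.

The final state is stabilized by the group generated by +IY, -ZI; other independent generating sets are equally valid.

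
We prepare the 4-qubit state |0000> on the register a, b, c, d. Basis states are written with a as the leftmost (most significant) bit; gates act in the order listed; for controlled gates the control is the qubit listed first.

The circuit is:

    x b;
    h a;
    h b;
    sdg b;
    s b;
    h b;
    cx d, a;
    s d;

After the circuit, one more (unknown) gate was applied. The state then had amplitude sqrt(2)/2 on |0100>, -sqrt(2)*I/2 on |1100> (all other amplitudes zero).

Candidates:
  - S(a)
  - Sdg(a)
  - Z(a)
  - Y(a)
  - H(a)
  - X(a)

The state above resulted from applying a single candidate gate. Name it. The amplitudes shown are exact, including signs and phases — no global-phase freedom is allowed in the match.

The applied gate was Sdg(a).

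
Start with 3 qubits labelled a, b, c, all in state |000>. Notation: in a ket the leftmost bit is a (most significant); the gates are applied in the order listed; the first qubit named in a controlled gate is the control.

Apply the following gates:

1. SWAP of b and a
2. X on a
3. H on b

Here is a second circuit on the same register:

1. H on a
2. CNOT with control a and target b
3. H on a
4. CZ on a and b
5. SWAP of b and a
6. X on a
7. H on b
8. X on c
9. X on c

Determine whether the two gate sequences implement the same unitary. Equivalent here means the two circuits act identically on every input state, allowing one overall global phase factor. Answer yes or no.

No, they are not equivalent — no single phase factor reconciles the two unitaries.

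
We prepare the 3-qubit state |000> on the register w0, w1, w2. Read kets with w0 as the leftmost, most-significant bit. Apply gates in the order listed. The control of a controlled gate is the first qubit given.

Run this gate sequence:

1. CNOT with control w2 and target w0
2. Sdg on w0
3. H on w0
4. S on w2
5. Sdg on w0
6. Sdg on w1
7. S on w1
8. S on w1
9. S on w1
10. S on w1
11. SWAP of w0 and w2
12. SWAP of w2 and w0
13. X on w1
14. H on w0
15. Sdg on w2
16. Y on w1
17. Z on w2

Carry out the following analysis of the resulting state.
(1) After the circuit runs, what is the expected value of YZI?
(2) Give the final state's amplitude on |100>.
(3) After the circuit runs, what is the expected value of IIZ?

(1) The expectation value of YZI is 1. Key observation: the block from step 7 through step 10 cancels to the identity and can be dropped.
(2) The final state's coefficient on |100> equals 1/2 - I/2.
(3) The observable IIZ averages to 1.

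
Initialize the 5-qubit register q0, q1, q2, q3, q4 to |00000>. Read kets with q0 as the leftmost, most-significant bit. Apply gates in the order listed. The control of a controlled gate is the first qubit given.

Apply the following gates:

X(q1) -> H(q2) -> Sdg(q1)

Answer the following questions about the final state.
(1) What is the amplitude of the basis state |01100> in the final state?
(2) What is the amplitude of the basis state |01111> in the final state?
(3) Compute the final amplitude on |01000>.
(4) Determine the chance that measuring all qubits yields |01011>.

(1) The amplitude on |01100> is -sqrt(2)*I/2.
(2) |01111> carries amplitude 0 in the final state.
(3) The amplitude on |01000> is -sqrt(2)*I/2.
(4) The probability of measuring |01011> is 0.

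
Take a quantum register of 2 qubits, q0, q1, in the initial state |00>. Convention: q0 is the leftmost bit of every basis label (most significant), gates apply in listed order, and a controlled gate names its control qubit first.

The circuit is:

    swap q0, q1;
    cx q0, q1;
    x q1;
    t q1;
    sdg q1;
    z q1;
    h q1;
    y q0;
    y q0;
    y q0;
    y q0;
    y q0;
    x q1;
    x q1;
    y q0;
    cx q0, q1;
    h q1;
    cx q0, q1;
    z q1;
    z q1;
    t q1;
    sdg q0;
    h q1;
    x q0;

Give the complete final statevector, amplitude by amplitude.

The resulting statevector has amplitude 0 on |00>, 0 on |01>, -sqrt(2)/2 on |10>, sqrt(2)/2 on |11>. Key observation: steps 9-12 multiply out to the identity, so the circuit reduces to the remaining gates.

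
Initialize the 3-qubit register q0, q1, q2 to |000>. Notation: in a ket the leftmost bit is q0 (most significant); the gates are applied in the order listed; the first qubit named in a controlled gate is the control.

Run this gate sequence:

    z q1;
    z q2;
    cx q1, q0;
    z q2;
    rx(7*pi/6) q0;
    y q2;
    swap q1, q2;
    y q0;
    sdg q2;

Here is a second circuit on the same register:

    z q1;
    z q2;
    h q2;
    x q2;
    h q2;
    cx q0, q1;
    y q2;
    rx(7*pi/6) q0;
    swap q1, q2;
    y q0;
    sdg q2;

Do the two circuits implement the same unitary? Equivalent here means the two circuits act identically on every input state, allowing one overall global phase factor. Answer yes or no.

No, they are not equivalent — no single phase factor reconciles the two unitaries.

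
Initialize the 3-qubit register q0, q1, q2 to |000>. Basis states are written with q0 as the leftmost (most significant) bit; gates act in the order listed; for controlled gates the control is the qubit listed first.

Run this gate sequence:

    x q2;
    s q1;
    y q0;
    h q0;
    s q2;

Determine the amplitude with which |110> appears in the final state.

The amplitude on |110> is 0.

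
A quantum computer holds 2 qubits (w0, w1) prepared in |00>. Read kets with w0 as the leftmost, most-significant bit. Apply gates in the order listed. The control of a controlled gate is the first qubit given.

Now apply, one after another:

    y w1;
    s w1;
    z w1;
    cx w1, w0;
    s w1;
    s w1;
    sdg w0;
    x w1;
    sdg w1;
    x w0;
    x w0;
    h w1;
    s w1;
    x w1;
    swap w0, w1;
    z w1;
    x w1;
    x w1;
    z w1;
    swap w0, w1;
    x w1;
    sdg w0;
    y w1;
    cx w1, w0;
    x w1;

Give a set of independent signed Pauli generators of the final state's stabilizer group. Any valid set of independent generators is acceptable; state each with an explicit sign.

One valid set of independent stabilizer generators is -XY, +ZZ (any independent generating set of the same group is equally correct). Key observation: the block from step 15 through step 20 cancels to the identity and can be dropped.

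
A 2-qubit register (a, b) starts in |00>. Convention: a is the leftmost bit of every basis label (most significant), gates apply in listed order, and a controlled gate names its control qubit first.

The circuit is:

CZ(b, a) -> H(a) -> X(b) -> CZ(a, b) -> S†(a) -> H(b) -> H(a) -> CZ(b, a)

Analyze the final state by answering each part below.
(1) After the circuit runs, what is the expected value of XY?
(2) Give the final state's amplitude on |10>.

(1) The observable XY averages to -1.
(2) The final state's coefficient on |10> equals sqrt(2)*(1 - I)/4.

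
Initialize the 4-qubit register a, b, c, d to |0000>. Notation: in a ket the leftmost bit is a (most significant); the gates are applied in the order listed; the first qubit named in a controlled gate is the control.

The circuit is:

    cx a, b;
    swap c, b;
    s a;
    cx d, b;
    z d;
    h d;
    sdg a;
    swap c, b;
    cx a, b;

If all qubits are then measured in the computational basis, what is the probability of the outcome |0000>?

The probability of measuring |0000> is 1/2.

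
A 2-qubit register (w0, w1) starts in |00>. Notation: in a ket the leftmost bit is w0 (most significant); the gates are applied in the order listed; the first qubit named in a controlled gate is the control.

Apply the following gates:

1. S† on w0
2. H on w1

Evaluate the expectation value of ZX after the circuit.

The observable ZX averages to 1.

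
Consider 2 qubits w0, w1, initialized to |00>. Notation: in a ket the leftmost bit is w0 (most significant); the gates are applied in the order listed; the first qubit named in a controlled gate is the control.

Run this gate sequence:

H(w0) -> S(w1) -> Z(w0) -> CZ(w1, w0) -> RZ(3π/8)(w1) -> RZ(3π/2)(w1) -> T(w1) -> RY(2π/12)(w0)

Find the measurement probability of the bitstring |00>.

Outcome |00> occurs with probability 3/4.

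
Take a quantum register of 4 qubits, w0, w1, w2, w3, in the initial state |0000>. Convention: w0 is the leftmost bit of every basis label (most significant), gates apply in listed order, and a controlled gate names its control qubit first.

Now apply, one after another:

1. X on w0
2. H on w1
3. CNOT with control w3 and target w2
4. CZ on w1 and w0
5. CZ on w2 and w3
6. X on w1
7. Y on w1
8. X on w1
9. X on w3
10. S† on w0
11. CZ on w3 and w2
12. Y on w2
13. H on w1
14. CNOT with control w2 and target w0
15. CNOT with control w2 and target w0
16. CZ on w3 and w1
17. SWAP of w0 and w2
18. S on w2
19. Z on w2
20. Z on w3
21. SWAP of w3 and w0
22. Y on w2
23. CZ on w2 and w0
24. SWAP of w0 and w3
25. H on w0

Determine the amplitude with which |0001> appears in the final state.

The amplitude on |0001> is -sqrt(2)*I/2.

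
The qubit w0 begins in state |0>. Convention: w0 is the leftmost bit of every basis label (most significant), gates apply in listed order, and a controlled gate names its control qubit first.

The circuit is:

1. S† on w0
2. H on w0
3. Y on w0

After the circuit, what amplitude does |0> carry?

|0> carries amplitude -sqrt(2)*I/2 in the final state.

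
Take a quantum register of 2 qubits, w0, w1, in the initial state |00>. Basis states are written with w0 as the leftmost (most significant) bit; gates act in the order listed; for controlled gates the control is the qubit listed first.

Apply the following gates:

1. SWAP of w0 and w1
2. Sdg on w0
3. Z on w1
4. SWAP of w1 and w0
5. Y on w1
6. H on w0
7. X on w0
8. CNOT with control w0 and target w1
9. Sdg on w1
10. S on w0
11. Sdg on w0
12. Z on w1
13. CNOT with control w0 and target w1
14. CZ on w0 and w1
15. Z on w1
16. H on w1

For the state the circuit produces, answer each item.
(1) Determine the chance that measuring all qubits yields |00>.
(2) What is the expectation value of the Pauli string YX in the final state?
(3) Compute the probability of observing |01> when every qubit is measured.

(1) Outcome |00> occurs with probability 1/4.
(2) The observable YX averages to -1.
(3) A full measurement returns |01> with probability 1/4.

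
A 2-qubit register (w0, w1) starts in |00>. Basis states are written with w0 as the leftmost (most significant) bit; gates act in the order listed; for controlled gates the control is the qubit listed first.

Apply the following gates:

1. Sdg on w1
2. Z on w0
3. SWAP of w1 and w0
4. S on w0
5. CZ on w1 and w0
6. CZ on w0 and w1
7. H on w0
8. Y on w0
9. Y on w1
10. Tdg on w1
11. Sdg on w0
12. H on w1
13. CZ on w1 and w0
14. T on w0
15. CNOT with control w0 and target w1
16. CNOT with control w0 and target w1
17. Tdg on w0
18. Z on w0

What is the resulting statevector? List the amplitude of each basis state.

The resulting statevector has amplitude -exp(3*I*pi/4)/2 on |00>, exp(3*I*pi/4)/2 on |01>, -exp(I*pi/4)/2 on |10>, -exp(I*pi/4)/2 on |11>. Key observation: steps 14-17 multiply out to the identity, so the circuit reduces to the remaining gates.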